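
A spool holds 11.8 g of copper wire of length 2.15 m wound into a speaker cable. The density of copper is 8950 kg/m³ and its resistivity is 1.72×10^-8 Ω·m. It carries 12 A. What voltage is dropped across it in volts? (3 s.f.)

A = m/(density·L) = 0.0118/(8950×2.15) = 6.1323e-07 m²
R = ρL/A = (1.72×10^-8)(2.15)/(6.1323e-07) = 0.0603 Ω
V = IR = 12 × 0.0603 = 0.724 V

0.724 V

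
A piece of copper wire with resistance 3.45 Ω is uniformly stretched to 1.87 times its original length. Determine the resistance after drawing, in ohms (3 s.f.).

12.1 Ω

Volume constant ⇒ A' = A/k with k = 1.87. R' = ρ(kL)/(A/k) = k²R.
R' = 3.497 × 3.45 = 12.1 Ω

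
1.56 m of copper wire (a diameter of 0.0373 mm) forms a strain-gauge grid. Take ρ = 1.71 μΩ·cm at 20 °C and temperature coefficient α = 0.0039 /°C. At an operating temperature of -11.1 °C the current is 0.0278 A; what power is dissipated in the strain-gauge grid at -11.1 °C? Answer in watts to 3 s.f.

ρ = 1.71 μΩ·cm = 1.71×10^-8 Ω·m
A = π(d/2)² = π(1.8650e-05 m)² = 1.093e-09 m²
R₍20₎ = ρL/A = (1.71×10^-8)(1.56)/(1.093e-09) = 24.41 Ω
R₍-11.1₎ = R₍20₎(1 + αΔT) = 24.41 × (1 + 0.0039×-31.1) = 21.45 Ω
P = I²R = (0.0278)² × 21.45 = 0.0166 W

0.0166 W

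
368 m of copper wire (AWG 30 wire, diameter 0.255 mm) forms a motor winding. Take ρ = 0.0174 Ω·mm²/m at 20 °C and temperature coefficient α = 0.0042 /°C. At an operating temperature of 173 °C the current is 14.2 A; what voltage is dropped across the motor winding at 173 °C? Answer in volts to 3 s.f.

2920 V

ρ = 0.0174 Ω·mm²/m = 1.74×10^-8 Ω·m
A = π(0.255/2 mm)² = π(1.2750e-04 m)² = 5.107e-08 m²
R₍20₎ = ρL/A = (1.74×10^-8)(368)/(5.107e-08) = 125.4 Ω
R₍173₎ = R₍20₎(1 + αΔT) = 125.4 × (1 + 0.0042×153) = 205.9 Ω
V = IR = 14.2 × 205.9 = 2920 V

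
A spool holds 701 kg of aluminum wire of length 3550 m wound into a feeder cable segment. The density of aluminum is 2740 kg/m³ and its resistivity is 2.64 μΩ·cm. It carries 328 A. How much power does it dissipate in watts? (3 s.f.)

1.40×10^5 W

ρ = 2.64 μΩ·cm = 2.64×10^-8 Ω·m
A = m/(density·L) = 701/(2740×3550) = 7.2067e-05 m²
R = ρL/A = (2.64×10^-8)(3550)/(7.2067e-05) = 1.3 Ω
P = I²R = (328)² × 1.3 = 1.40×10^5 W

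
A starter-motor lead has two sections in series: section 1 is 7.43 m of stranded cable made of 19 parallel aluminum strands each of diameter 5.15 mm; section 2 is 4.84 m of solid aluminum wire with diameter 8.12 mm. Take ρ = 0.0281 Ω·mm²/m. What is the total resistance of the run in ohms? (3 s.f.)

0.00315 Ω

ρ = 0.0281 Ω·mm²/m = 2.81×10^-8 Ω·m
Section 1: A_strand = π(2.5750e-03)² = 2.083e-05 m²; R₁ = ρL/(N·A_s) = (2.81×10^-8)(7.43)/(19×2.083e-05) = 5.275×10^-4 Ω
Section 2: A = π(d/2)² = π(4.0600e-03 m)² = 5.178e-05 m²
R₂ = (2.81×10^-8)(4.84)/(5.178e-05) = 0.002626 Ω
R = R₁ + R₂ = 0.00315 Ω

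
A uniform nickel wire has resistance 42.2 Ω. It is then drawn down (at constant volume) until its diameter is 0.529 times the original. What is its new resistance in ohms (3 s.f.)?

539 Ω

Volume constant ⇒ L' = L/r² with r = 0.529. R' = ρL'/A' = ρ(L/r²)/(πr²d₀²/4) = R/r⁴.
R' = 12.77 × 42.2 = 539 Ω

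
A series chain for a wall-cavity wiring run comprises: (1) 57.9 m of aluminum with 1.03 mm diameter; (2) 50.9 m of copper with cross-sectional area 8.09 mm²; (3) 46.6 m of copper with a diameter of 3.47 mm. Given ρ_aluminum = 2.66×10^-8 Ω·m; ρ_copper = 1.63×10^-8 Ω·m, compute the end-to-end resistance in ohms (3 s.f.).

2.03 Ω

Seg 1: A = π(d/2)² = π(5.1500e-04 m)² = 8.332e-07 m²
R_1 = (2.66×10^-8)(57.9)/(8.332e-07) = 1.848 Ω
Seg 2: A = 8.09 mm² = 8.090e-06 m²
R_2 = (1.63×10^-8)(50.9)/(8.090e-06) = 0.1026 Ω
Seg 3: A = π(d/2)² = π(1.7350e-03 m)² = 9.457e-06 m²
R_3 = (1.63×10^-8)(46.6)/(9.457e-06) = 0.08032 Ω
R_total = R_1 + R_2 + R_3 = 2.03 Ω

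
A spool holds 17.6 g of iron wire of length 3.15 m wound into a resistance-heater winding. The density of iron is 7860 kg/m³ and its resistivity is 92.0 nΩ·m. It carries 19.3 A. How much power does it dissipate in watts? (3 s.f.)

152 W

ρ = 92.0 nΩ·m = 9.20×10^-8 Ω·m
A = m/(density·L) = 0.0176/(7860×3.15) = 7.1085e-07 m²
R = ρL/A = (9.20×10^-8)(3.15)/(7.1085e-07) = 0.4077 Ω
P = I²R = (19.3)² × 0.4077 = 152 W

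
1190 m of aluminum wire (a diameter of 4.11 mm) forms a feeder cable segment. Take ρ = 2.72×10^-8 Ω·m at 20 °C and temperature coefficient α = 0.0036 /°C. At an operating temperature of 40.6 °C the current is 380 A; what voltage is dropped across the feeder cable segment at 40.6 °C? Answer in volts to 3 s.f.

A = π(d/2)² = π(2.0550e-03 m)² = 1.327e-05 m²
R₍20₎ = ρL/A = (2.72×10^-8)(1190)/(1.327e-05) = 2.44 Ω
R₍40.6₎ = R₍20₎(1 + αΔT) = 2.44 × (1 + 0.0036×20.6) = 2.621 Ω
V = IR = 380 × 2.621 = 996 V

996 V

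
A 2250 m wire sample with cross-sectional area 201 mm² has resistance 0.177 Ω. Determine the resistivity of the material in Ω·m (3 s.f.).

A = 201 mm² = 2.010e-04 m²
ρ = RA/L = (0.177)(2.010e-04)/(2250) = 1.58×10^-8 Ω·m

1.58×10^-8 Ω·m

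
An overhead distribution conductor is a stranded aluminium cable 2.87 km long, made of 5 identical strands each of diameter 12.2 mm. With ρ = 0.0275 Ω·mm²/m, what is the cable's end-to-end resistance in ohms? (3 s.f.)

ρ = 0.0275 Ω·mm²/m = 2.75×10^-8 Ω·m
A_strand = π(6.1000e-03 m)² = 1.169e-04 m²
R_strand = ρL/A = (2.75×10^-8)(2870)/(1.169e-04) = 0.6752 Ω
R_total = R_strand/N = 0.6752/5 = 0.135 Ω

0.135 Ω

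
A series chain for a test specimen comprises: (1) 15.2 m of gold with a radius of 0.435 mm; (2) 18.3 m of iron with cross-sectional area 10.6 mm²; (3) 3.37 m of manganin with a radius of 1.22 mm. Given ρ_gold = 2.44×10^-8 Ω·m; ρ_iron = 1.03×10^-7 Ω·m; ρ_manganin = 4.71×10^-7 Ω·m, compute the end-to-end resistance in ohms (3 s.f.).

1.14 Ω

Seg 1: A = πr² = π(4.3500e-04 m)² = 5.945e-07 m²
R_1 = (2.44×10^-8)(15.2)/(5.945e-07) = 0.6239 Ω
Seg 2: A = 10.6 mm² = 1.060e-05 m²
R_2 = (1.03×10^-7)(18.3)/(1.060e-05) = 0.1778 Ω
Seg 3: A = πr² = π(1.2200e-03 m)² = 4.676e-06 m²
R_3 = (4.71×10^-7)(3.37)/(4.676e-06) = 0.3395 Ω
R_total = R_1 + R_2 + R_3 = 1.14 Ω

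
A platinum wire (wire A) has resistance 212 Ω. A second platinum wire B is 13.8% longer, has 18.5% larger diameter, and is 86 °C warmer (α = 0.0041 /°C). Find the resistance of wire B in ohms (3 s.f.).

R ∝ ρL/d² with ρ ∝ (1+αΔT), so R_B/R_A = (1 + 13.8/100) × (1 + 18.5/100)⁻² × (1 + 0.0041×86)
= 1.138 × 0.7121 × 1.353 = 1.096
R_B = 1.096 × 212 = 232 Ω

232 Ω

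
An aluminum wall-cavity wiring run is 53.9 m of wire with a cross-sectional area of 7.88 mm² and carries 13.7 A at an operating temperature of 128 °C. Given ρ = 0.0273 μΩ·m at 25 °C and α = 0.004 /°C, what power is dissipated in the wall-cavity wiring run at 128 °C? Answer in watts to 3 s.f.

ρ = 0.0273 μΩ·m = 2.73×10^-8 Ω·m
A = 7.88 mm² = 7.880e-06 m²
R₍25₎ = ρL/A = (2.73×10^-8)(53.9)/(7.880e-06) = 0.1867 Ω
R₍128₎ = R₍25₎(1 + αΔT) = 0.1867 × (1 + 0.004×103) = 0.2637 Ω
P = I²R = (13.7)² × 0.2637 = 49.5 W

49.5 W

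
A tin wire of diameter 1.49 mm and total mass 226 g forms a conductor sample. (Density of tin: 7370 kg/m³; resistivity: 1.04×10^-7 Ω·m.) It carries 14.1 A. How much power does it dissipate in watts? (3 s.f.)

A = π(d/2)² = π(7.4500e-04 m)² = 1.7437e-06 m²
L = m/(density·A) = 0.226/(7370×1.7437e-06) = 17.59 m
R = ρL/A = (1.04×10^-7)(17.59)/(1.7437e-06) = 1.049 Ω
P = I²R = (14.1)² × 1.049 = 209 W

209 W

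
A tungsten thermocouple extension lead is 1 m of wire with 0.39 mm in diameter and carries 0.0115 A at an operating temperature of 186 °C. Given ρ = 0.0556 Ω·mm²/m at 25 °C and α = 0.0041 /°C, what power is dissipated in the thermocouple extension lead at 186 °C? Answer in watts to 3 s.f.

ρ = 0.0556 Ω·mm²/m = 5.56×10^-8 Ω·m
A = π(d/2)² = π(1.9500e-04 m)² = 1.195e-07 m²
R₍25₎ = ρL/A = (5.56×10^-8)(1)/(1.195e-07) = 0.4654 Ω
R₍186₎ = R₍25₎(1 + αΔT) = 0.4654 × (1 + 0.0041×161) = 0.7727 Ω
P = I²R = (0.0115)² × 0.7727 = 1.02×10^-4 W

1.02×10^-4 W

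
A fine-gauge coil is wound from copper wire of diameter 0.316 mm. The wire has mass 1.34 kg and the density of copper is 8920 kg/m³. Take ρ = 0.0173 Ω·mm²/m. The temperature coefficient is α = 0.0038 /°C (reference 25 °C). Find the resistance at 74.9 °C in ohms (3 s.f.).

503 Ω

ρ = 0.0173 Ω·mm²/m = 1.73×10^-8 Ω·m
A = π(d/2)² = π(1.5800e-04 m)² = 7.8427e-08 m²
L = m/(density·A) = 1.34/(8920×7.8427e-08) = 1915 m
R = ρL/A = (1.73×10^-8)(1915)/(7.8427e-08) = 422.5 Ω
R(74.9 °C) = 422.5 × (1 + 0.0038×49.9) = 503 Ω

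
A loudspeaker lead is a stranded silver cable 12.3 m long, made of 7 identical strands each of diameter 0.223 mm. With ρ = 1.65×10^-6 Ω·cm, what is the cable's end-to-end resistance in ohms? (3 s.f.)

ρ = 1.65×10^-6 Ω·cm = 1.65×10^-8 Ω·m
A_strand = π(1.1150e-04 m)² = 3.906e-08 m²
R_strand = ρL/A = (1.65×10^-8)(12.3)/(3.906e-08) = 5.196 Ω
R_total = R_strand/N = 5.196/7 = 0.742 Ω

0.742 Ω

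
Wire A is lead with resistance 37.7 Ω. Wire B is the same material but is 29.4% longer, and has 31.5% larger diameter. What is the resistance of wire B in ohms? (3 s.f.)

28.2 Ω

R ∝ L/d², so R_B/R_A = (1 + 29.4/100) × (1 + 31.5/100)⁻²
= 1.294 × 0.5783 = 0.7483
R_B = 0.7483 × 37.7 = 28.2 Ω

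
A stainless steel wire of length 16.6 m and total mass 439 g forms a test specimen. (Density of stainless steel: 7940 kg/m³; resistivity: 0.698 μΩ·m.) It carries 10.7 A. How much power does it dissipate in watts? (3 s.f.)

ρ = 0.698 μΩ·m = 6.98×10^-7 Ω·m
A = m/(density·L) = 0.439/(7940×16.6) = 3.3307e-06 m²
R = ρL/A = (6.98×10^-7)(16.6)/(3.3307e-06) = 3.479 Ω
P = I²R = (10.7)² × 3.479 = 398 W

398 W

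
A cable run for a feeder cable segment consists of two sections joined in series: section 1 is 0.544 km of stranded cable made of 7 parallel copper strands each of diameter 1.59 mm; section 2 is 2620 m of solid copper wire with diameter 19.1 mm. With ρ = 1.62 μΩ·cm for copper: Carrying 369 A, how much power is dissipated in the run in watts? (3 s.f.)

1.07×10^5 W

ρ = 1.62 μΩ·cm = 1.62×10^-8 Ω·m
Section 1: A_strand = π(7.9500e-04)² = 1.986e-06 m²; R₁ = ρL/(N·A_s) = (1.62×10^-8)(544)/(7×1.986e-06) = 0.6341 Ω
Section 2: A = π(d/2)² = π(9.5500e-03 m)² = 2.865e-04 m²
R₂ = (1.62×10^-8)(2620)/(2.865e-04) = 0.1481 Ω
R = R₁ + R₂ = 0.7822 Ω
P = I²R = (369)² × 0.7822 = 1.07×10^5 W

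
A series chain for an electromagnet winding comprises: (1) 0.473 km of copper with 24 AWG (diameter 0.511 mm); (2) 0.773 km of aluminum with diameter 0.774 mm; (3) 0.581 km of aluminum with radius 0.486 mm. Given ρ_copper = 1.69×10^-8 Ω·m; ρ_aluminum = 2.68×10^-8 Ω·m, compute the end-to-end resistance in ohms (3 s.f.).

Seg 1: A = π(0.511/2 mm)² = π(2.5550e-04 m)² = 2.051e-07 m²
R_1 = (1.69×10^-8)(473)/(2.051e-07) = 38.98 Ω
Seg 2: A = π(d/2)² = π(3.8700e-04 m)² = 4.705e-07 m²
R_2 = (2.68×10^-8)(773)/(4.705e-07) = 44.03 Ω
Seg 3: A = πr² = π(4.8600e-04 m)² = 7.420e-07 m²
R_3 = (2.68×10^-8)(581)/(7.420e-07) = 20.98 Ω
R_total = R_1 + R_2 + R_3 = 104 Ω

104 Ω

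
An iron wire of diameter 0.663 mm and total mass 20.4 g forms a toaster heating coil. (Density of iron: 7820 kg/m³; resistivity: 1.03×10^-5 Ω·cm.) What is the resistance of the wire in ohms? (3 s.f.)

2.25 Ω

ρ = 1.03×10^-5 Ω·cm = 1.03×10^-7 Ω·m
A = π(d/2)² = π(3.3150e-04 m)² = 3.4524e-07 m²
L = m/(density·A) = 0.0204/(7820×3.4524e-07) = 7.556 m
R = ρL/A = (1.03×10^-7)(7.556)/(3.4524e-07) = 2.25 Ω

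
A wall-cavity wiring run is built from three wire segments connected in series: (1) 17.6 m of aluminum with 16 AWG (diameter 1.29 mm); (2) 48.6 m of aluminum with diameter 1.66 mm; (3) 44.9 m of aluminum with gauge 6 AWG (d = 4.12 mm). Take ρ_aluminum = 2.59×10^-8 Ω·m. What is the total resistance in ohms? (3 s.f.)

1.02 Ω

Seg 1: A = π(1.29/2 mm)² = π(6.4500e-04 m)² = 1.307e-06 m²
R_1 = (2.59×10^-8)(17.6)/(1.307e-06) = 0.3488 Ω
Seg 2: A = π(d/2)² = π(8.3000e-04 m)² = 2.164e-06 m²
R_2 = (2.59×10^-8)(48.6)/(2.164e-06) = 0.5816 Ω
Seg 3: A = π(4.12/2 mm)² = π(2.0600e-03 m)² = 1.333e-05 m²
R_3 = (2.59×10^-8)(44.9)/(1.333e-05) = 0.08723 Ω
R_total = R_1 + R_2 + R_3 = 1.02 Ω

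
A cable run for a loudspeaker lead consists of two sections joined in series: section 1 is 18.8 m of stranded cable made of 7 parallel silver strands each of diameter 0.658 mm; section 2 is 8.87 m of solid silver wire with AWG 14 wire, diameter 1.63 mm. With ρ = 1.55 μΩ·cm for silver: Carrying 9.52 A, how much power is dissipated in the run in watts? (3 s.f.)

17.1 W

ρ = 1.55 μΩ·cm = 1.55×10^-8 Ω·m
Section 1: A_strand = π(3.2900e-04)² = 3.400e-07 m²; R₁ = ρL/(N·A_s) = (1.55×10^-8)(18.8)/(7×3.400e-07) = 0.1224 Ω
Section 2: A = π(1.63/2 mm)² = π(8.1500e-04 m)² = 2.087e-06 m²
R₂ = (1.55×10^-8)(8.87)/(2.087e-06) = 0.06589 Ω
R = R₁ + R₂ = 0.1883 Ω
P = I²R = (9.52)² × 0.1883 = 17.1 W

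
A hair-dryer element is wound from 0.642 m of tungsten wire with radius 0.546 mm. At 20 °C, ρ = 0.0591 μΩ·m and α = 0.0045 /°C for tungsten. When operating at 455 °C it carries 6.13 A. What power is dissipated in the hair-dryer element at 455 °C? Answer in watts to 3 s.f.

ρ = 0.0591 μΩ·m = 5.91×10^-8 Ω·m
A = πr² = π(5.4600e-04 m)² = 9.366e-07 m²
R₍20₎ = ρL/A = (5.91×10^-8)(0.642)/(9.366e-07) = 0.04051 Ω
R₍455₎ = R₍20₎(1 + αΔT) = 0.04051 × (1 + 0.0045×435) = 0.1198 Ω
P = I²R = (6.13)² × 0.1198 = 4.50 W

4.50 W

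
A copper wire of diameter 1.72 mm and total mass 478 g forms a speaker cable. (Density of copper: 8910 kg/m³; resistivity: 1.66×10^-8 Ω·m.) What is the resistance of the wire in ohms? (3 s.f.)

0.165 Ω

A = π(d/2)² = π(8.6000e-04 m)² = 2.3235e-06 m²
L = m/(density·A) = 0.478/(8910×2.3235e-06) = 23.09 m
R = ρL/A = (1.66×10^-8)(23.09)/(2.3235e-06) = 0.165 Ω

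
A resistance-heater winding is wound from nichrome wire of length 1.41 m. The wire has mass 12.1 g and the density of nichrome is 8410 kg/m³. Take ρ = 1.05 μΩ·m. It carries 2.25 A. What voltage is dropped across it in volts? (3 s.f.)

ρ = 1.05 μΩ·m = 1.05×10^-6 Ω·m
A = m/(density·L) = 0.0121/(8410×1.41) = 1.0204e-06 m²
R = ρL/A = (1.05×10^-6)(1.41)/(1.0204e-06) = 1.451 Ω
V = IR = 2.25 × 1.451 = 3.26 V

3.26 V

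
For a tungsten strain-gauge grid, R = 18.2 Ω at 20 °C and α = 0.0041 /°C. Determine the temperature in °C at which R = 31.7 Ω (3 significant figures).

R = R₀(1 + α(T − T₀)) ⇒ T = T₀ + (R/R₀ − 1)/α
T = 20 + (31.7/18.2 − 1)/0.0041 = 20 + (0.7418)/0.0041 = 201 °C

201 °C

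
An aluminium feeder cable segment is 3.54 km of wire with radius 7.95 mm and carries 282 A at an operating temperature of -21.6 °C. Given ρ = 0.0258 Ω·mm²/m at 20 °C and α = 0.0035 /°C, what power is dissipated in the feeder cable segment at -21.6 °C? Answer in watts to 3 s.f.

ρ = 0.0258 Ω·mm²/m = 2.58×10^-8 Ω·m
A = πr² = π(7.9500e-03 m)² = 1.986e-04 m²
R₍20₎ = ρL/A = (2.58×10^-8)(3540)/(1.986e-04) = 0.46 Ω
R₍-21.6₎ = R₍20₎(1 + αΔT) = 0.46 × (1 + 0.0035×-41.6) = 0.393 Ω
P = I²R = (282)² × 0.393 = 31300 W

31300 W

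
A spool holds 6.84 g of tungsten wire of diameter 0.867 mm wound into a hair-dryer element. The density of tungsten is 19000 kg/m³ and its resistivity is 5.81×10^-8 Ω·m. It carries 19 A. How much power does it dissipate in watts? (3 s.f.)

A = π(d/2)² = π(4.3350e-04 m)² = 5.9038e-07 m²
L = m/(density·A) = 0.00684/(19000×5.9038e-07) = 0.6098 m
R = ρL/A = (5.81×10^-8)(0.6098)/(5.9038e-07) = 0.06001 Ω
P = I²R = (19)² × 0.06001 = 21.7 W

21.7 W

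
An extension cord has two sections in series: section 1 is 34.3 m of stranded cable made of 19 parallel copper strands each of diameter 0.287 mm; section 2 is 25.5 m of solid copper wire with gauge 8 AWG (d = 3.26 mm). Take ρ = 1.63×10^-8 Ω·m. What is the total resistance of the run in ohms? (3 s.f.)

0.505 Ω

Section 1: A_strand = π(1.4350e-04)² = 6.469e-08 m²; R₁ = ρL/(N·A_s) = (1.63×10^-8)(34.3)/(19×6.469e-08) = 0.4549 Ω
Section 2: A = π(3.26/2 mm)² = π(1.6300e-03 m)² = 8.347e-06 m²
R₂ = (1.63×10^-8)(25.5)/(8.347e-06) = 0.0498 Ω
R = R₁ + R₂ = 0.505 Ω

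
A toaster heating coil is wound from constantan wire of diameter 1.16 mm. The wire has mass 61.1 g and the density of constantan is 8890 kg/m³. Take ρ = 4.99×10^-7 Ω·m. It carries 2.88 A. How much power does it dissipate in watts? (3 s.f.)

25.5 W

A = π(d/2)² = π(5.8000e-04 m)² = 1.0568e-06 m²
L = m/(density·A) = 0.0611/(8890×1.0568e-06) = 6.503 m
R = ρL/A = (4.99×10^-7)(6.503)/(1.0568e-06) = 3.071 Ω
P = I²R = (2.88)² × 3.071 = 25.5 W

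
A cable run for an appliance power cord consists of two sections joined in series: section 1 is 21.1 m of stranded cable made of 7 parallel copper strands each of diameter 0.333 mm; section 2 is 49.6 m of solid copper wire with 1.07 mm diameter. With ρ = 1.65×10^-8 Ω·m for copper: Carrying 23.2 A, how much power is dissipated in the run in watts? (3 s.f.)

797 W

Section 1: A_strand = π(1.6650e-04)² = 8.709e-08 m²; R₁ = ρL/(N·A_s) = (1.65×10^-8)(21.1)/(7×8.709e-08) = 0.5711 Ω
Section 2: A = π(d/2)² = π(5.3500e-04 m)² = 8.992e-07 m²
R₂ = (1.65×10^-8)(49.6)/(8.992e-07) = 0.9101 Ω
R = R₁ + R₂ = 1.481 Ω
P = I²R = (23.2)² × 1.481 = 797 W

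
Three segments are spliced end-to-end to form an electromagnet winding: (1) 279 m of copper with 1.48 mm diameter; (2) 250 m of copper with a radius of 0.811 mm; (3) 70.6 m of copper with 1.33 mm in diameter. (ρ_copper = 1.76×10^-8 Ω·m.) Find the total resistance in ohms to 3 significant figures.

Seg 1: A = π(d/2)² = π(7.4000e-04 m)² = 1.720e-06 m²
R_1 = (1.76×10^-8)(279)/(1.720e-06) = 2.854 Ω
Seg 2: A = πr² = π(8.1100e-04 m)² = 2.066e-06 m²
R_2 = (1.76×10^-8)(250)/(2.066e-06) = 2.129 Ω
Seg 3: A = π(d/2)² = π(6.6500e-04 m)² = 1.389e-06 m²
R_3 = (1.76×10^-8)(70.6)/(1.389e-06) = 0.8944 Ω
R_total = R_1 + R_2 + R_3 = 5.88 Ω

5.88 Ω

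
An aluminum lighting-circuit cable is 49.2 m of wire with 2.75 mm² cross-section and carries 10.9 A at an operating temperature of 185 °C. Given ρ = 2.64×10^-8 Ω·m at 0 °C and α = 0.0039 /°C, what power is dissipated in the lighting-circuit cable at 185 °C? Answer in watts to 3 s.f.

96.6 W

A = 2.75 mm² = 2.750e-06 m²
R₍0₎ = ρL/A = (2.64×10^-8)(49.2)/(2.750e-06) = 0.4723 Ω
R₍185₎ = R₍0₎(1 + αΔT) = 0.4723 × (1 + 0.0039×185) = 0.8131 Ω
P = I²R = (10.9)² × 0.8131 = 96.6 W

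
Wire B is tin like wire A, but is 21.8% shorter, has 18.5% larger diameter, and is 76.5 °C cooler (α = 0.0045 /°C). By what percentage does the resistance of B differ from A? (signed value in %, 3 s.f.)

R ∝ ρL/d² with ρ ∝ (1+αΔT), so R_B/R_A = (1 − 21.8/100) × (1 + 18.5/100)⁻² × (1 − 0.0045×76.5)
= 0.782 × 0.7121 × 0.6558 = 0.3652
(R_B − R_A)/R_A = 0.3652 − 1 = -63.5%

-63.5%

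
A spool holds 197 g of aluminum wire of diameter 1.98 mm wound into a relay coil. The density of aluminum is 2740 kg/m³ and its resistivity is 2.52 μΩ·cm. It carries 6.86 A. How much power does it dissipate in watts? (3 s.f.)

ρ = 2.52 μΩ·cm = 2.52×10^-8 Ω·m
A = π(d/2)² = π(9.9000e-04 m)² = 3.0791e-06 m²
L = m/(density·A) = 0.197/(2740×3.0791e-06) = 23.35 m
R = ρL/A = (2.52×10^-8)(23.35)/(3.0791e-06) = 0.1911 Ω
P = I²R = (6.86)² × 0.1911 = 8.99 W

8.99 W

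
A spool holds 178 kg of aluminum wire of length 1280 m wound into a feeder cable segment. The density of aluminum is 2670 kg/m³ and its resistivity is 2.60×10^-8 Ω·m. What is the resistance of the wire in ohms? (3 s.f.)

0.639 Ω

A = m/(density·L) = 178/(2670×1280) = 5.2083e-05 m²
R = ρL/A = (2.60×10^-8)(1280)/(5.2083e-05) = 0.639 Ω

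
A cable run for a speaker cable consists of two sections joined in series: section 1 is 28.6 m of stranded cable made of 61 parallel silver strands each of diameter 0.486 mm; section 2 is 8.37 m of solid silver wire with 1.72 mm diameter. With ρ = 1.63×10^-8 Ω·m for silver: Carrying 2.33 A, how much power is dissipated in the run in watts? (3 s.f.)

Section 1: A_strand = π(2.4300e-04)² = 1.855e-07 m²; R₁ = ρL/(N·A_s) = (1.63×10^-8)(28.6)/(61×1.855e-07) = 0.0412 Ω
Section 2: A = π(d/2)² = π(8.6000e-04 m)² = 2.324e-06 m²
R₂ = (1.63×10^-8)(8.37)/(2.324e-06) = 0.05872 Ω
R = R₁ + R₂ = 0.09991 Ω
P = I²R = (2.33)² × 0.09991 = 0.542 W

0.542 W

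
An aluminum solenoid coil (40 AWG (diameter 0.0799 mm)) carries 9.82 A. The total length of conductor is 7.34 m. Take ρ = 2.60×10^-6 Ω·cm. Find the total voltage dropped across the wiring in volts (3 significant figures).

ρ = 2.60×10^-6 Ω·cm = 2.60×10^-8 Ω·m
A = π(0.0799/2 mm)² = π(3.9950e-05 m)² = 5.014e-09 m²
R = ρL/A = (2.60×10^-8)(7.34)/(5.014e-09) = 38.06 Ω
V = IR = 9.82 × 38.06 = 374 V

374 V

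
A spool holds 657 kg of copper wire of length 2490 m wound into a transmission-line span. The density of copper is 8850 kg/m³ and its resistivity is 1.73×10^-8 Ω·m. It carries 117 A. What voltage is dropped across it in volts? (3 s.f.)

169 V

A = m/(density·L) = 657/(8850×2490) = 2.9814e-05 m²
R = ρL/A = (1.73×10^-8)(2490)/(2.9814e-05) = 1.445 Ω
V = IR = 117 × 1.445 = 169 V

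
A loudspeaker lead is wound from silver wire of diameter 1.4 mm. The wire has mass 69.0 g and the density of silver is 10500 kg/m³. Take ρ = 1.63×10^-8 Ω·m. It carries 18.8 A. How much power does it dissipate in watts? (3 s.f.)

16.0 W

A = π(d/2)² = π(7.0000e-04 m)² = 1.5394e-06 m²
L = m/(density·A) = 0.069/(10500×1.5394e-06) = 4.269 m
R = ρL/A = (1.63×10^-8)(4.269)/(1.5394e-06) = 0.0452 Ω
P = I²R = (18.8)² × 0.0452 = 16.0 W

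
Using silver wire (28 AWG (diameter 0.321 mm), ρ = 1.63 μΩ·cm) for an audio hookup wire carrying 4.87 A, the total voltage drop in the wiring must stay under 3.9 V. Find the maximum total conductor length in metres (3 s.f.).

ρ = 1.63 μΩ·cm = 1.63×10^-8 Ω·m
A = π(0.321/2 mm)² = π(1.6050e-04 m)² = 8.093e-08 m²
L_max = V_max·A/(1·ρI) = (3.9)(8.093e-08)/(1.63×10^-8×4.87) = 3.98 m

3.98 m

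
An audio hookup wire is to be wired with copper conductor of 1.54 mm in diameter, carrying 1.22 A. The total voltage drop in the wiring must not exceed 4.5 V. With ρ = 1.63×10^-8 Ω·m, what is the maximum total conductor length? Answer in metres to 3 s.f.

A = π(d/2)² = π(7.7000e-04 m)² = 1.863e-06 m²
L_max = V_max·A/(1·ρI) = (4.5)(1.863e-06)/(1.63×10^-8×1.22) = 421 m

421 m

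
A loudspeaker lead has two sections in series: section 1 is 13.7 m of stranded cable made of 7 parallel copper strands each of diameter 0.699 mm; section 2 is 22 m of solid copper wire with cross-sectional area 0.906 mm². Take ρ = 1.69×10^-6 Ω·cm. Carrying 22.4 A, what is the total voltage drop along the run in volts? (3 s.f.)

ρ = 1.69×10^-6 Ω·cm = 1.69×10^-8 Ω·m
Section 1: A_strand = π(3.4950e-04)² = 3.837e-07 m²; R₁ = ρL/(N·A_s) = (1.69×10^-8)(13.7)/(7×3.837e-07) = 0.08619 Ω
Section 2: A = 0.906 mm² = 9.060e-07 m²
R₂ = (1.69×10^-8)(22)/(9.060e-07) = 0.4104 Ω
R = R₁ + R₂ = 0.4966 Ω
V = IR = 22.4 × 0.4966 = 11.1 V

11.1 V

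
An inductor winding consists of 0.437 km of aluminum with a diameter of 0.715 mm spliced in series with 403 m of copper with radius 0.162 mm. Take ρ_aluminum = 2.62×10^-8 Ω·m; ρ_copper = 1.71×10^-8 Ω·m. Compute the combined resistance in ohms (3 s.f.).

112 Ω

Segment 1: A = π(d/2)² = π(3.5750e-04 m)² = 4.015e-07 m²
R₁ = ρL/A = (2.62×10^-8)(437)/(4.015e-07) = 28.52 Ω
Segment 2: A = πr² = π(1.6200e-04 m)² = 8.245e-08 m²
R₂ = (1.71×10^-8)(403)/(8.245e-08) = 83.58 Ω
R = R₁ + R₂ = 112 Ω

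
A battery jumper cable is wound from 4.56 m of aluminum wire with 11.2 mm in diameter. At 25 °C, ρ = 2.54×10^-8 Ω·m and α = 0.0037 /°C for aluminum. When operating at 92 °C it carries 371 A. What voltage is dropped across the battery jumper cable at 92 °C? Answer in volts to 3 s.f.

0.544 V

A = π(d/2)² = π(5.6000e-03 m)² = 9.852e-05 m²
R₍25₎ = ρL/A = (2.54×10^-8)(4.56)/(9.852e-05) = 0.001176 Ω
R₍92₎ = R₍25₎(1 + αΔT) = 0.001176 × (1 + 0.0037×67) = 0.001467 Ω
V = IR = 371 × 0.001467 = 0.544 V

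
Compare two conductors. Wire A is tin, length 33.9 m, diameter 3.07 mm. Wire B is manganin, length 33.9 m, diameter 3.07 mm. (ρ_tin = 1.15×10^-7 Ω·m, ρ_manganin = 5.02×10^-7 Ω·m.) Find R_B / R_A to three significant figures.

R ∝ ρL/d², so R_B/R_A = (ρ_B/ρ_A)
= (5.02×10^-7/1.15×10^-7) = 4.37

4.37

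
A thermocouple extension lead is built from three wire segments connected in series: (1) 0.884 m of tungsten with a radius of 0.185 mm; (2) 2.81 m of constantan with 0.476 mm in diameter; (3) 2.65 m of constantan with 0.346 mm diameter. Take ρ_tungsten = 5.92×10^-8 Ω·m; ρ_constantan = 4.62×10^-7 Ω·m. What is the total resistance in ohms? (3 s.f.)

20.8 Ω

Seg 1: A = πr² = π(1.8500e-04 m)² = 1.075e-07 m²
R_1 = (5.92×10^-8)(0.884)/(1.075e-07) = 0.4867 Ω
Seg 2: A = π(d/2)² = π(2.3800e-04 m)² = 1.780e-07 m²
R_2 = (4.62×10^-7)(2.81)/(1.780e-07) = 7.295 Ω
Seg 3: A = π(d/2)² = π(1.7300e-04 m)² = 9.402e-08 m²
R_3 = (4.62×10^-7)(2.65)/(9.402e-08) = 13.02 Ω
R_total = R_1 + R_2 + R_3 = 20.8 Ω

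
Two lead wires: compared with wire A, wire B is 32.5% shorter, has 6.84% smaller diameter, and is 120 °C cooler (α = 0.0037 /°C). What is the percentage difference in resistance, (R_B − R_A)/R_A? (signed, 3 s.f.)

-56.8%

R ∝ ρL/d² with ρ ∝ (1+αΔT), so R_B/R_A = (1 − 32.5/100) × (1 − 6.84/100)⁻² × (1 − 0.0037×120)
= 0.675 × 1.152 × 0.556 = 0.4324
(R_B − R_A)/R_A = 0.4324 − 1 = -56.8%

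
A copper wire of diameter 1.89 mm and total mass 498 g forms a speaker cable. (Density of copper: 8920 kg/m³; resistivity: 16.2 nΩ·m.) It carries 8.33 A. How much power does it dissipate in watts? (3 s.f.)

7.97 W

ρ = 16.2 nΩ·m = 1.62×10^-8 Ω·m
A = π(d/2)² = π(9.4500e-04 m)² = 2.8055e-06 m²
L = m/(density·A) = 0.498/(8920×2.8055e-06) = 19.9 m
R = ρL/A = (1.62×10^-8)(19.9)/(2.8055e-06) = 0.1149 Ω
P = I²R = (8.33)² × 0.1149 = 7.97 W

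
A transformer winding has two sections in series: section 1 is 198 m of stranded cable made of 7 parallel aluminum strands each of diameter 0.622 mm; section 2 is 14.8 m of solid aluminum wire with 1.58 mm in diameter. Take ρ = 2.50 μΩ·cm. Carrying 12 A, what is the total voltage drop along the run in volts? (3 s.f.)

30.2 V

ρ = 2.50 μΩ·cm = 2.50×10^-8 Ω·m
Section 1: A_strand = π(3.1100e-04)² = 3.039e-07 m²; R₁ = ρL/(N·A_s) = (2.50×10^-8)(198)/(7×3.039e-07) = 2.327 Ω
Section 2: A = π(d/2)² = π(7.9000e-04 m)² = 1.961e-06 m²
R₂ = (2.50×10^-8)(14.8)/(1.961e-06) = 0.1887 Ω
R = R₁ + R₂ = 2.516 Ω
V = IR = 12 × 2.516 = 30.2 V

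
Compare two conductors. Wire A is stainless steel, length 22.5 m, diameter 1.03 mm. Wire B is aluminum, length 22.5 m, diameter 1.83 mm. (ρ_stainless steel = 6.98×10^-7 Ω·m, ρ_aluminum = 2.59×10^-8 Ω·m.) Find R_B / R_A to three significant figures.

0.0118

R ∝ ρL/d², so R_B/R_A = (ρ_B/ρ_A) × (d_A/d_B)²
= (2.59×10^-8/6.98×10^-7) × (1.03/1.83)² = 0.0118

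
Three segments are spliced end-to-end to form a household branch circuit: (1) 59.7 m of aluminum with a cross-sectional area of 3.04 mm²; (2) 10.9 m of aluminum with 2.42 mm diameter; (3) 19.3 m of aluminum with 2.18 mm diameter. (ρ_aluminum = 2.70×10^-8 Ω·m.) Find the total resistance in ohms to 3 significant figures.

Seg 1: A = 3.04 mm² = 3.040e-06 m²
R_1 = (2.70×10^-8)(59.7)/(3.040e-06) = 0.5302 Ω
Seg 2: A = π(d/2)² = π(1.2100e-03 m)² = 4.600e-06 m²
R_2 = (2.70×10^-8)(10.9)/(4.600e-06) = 0.06398 Ω
Seg 3: A = π(d/2)² = π(1.0900e-03 m)² = 3.733e-06 m²
R_3 = (2.70×10^-8)(19.3)/(3.733e-06) = 0.1396 Ω
R_total = R_1 + R_2 + R_3 = 0.734 Ω

0.734 Ω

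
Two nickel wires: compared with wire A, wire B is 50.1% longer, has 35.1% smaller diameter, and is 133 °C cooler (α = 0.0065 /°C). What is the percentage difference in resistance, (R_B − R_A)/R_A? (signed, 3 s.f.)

R ∝ ρL/d² with ρ ∝ (1+αΔT), so R_B/R_A = (1 + 50.1/100) × (1 − 35.1/100)⁻² × (1 − 0.0065×133)
= 1.501 × 2.374 × 0.1355 = 0.4829
(R_B − R_A)/R_A = 0.4829 − 1 = -51.7%

-51.7%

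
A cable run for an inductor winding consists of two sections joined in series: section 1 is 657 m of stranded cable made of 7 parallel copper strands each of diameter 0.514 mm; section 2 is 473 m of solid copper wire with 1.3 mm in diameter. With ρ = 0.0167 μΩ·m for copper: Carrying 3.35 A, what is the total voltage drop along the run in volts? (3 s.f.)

ρ = 0.0167 μΩ·m = 1.67×10^-8 Ω·m
Section 1: A_strand = π(2.5700e-04)² = 2.075e-07 m²; R₁ = ρL/(N·A_s) = (1.67×10^-8)(657)/(7×2.075e-07) = 7.554 Ω
Section 2: A = π(d/2)² = π(6.5000e-04 m)² = 1.327e-06 m²
R₂ = (1.67×10^-8)(473)/(1.327e-06) = 5.951 Ω
R = R₁ + R₂ = 13.5 Ω
V = IR = 3.35 × 13.5 = 45.2 V

45.2 V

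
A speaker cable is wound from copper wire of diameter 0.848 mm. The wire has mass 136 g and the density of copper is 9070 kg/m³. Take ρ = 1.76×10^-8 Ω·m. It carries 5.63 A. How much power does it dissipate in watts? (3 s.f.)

26.2 W

A = π(d/2)² = π(4.2400e-04 m)² = 5.6478e-07 m²
L = m/(density·A) = 0.136/(9070×5.6478e-07) = 26.55 m
R = ρL/A = (1.76×10^-8)(26.55)/(5.6478e-07) = 0.8273 Ω
P = I²R = (5.63)² × 0.8273 = 26.2 W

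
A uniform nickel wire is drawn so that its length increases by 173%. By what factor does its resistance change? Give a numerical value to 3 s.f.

7.45

k = 1 + 173/100 = 2.73; volume constant ⇒ A' = A/k, so R' = k²R.
Factor = 7.45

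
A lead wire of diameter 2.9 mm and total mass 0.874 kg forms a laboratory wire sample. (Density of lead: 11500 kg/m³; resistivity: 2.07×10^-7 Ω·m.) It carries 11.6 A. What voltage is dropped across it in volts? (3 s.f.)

A = π(d/2)² = π(1.4500e-03 m)² = 6.6052e-06 m²
L = m/(density·A) = 0.874/(11500×6.6052e-06) = 11.51 m
R = ρL/A = (2.07×10^-7)(11.51)/(6.6052e-06) = 0.3606 Ω
V = IR = 11.6 × 0.3606 = 4.18 V

4.18 V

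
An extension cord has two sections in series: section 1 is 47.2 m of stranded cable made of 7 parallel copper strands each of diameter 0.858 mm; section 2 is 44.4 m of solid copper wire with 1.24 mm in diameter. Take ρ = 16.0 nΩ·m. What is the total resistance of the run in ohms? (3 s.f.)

ρ = 16.0 nΩ·m = 1.60×10^-8 Ω·m
Section 1: A_strand = π(4.2900e-04)² = 5.782e-07 m²; R₁ = ρL/(N·A_s) = (1.60×10^-8)(47.2)/(7×5.782e-07) = 0.1866 Ω
Section 2: A = π(d/2)² = π(6.2000e-04 m)² = 1.208e-06 m²
R₂ = (1.60×10^-8)(44.4)/(1.208e-06) = 0.5883 Ω
R = R₁ + R₂ = 0.775 Ω

0.775 Ω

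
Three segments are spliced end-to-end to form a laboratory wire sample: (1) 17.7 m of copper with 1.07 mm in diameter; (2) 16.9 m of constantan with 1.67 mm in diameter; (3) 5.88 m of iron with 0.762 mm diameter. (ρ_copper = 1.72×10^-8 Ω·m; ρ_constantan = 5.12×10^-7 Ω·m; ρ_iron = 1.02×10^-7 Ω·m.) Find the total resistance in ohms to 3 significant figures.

Seg 1: A = π(d/2)² = π(5.3500e-04 m)² = 8.992e-07 m²
R_1 = (1.72×10^-8)(17.7)/(8.992e-07) = 0.3386 Ω
Seg 2: A = π(d/2)² = π(8.3500e-04 m)² = 2.190e-06 m²
R_2 = (5.12×10^-7)(16.9)/(2.190e-06) = 3.95 Ω
Seg 3: A = π(d/2)² = π(3.8100e-04 m)² = 4.560e-07 m²
R_3 = (1.02×10^-7)(5.88)/(4.560e-07) = 1.315 Ω
R_total = R_1 + R_2 + R_3 = 5.60 Ω

5.60 Ω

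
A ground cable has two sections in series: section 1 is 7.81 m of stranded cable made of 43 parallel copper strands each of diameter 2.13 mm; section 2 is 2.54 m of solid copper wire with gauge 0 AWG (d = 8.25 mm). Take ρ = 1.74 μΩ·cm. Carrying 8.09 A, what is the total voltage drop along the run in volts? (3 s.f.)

ρ = 1.74 μΩ·cm = 1.74×10^-8 Ω·m
Section 1: A_strand = π(1.0650e-03)² = 3.563e-06 m²; R₁ = ρL/(N·A_s) = (1.74×10^-8)(7.81)/(43×3.563e-06) = 8.869×10^-4 Ω
Section 2: A = π(8.25/2 mm)² = π(4.1250e-03 m)² = 5.346e-05 m²
R₂ = (1.74×10^-8)(2.54)/(5.346e-05) = 8.268×10^-4 Ω
R = R₁ + R₂ = 0.001714 Ω
V = IR = 8.09 × 0.001714 = 0.0139 V

0.0139 V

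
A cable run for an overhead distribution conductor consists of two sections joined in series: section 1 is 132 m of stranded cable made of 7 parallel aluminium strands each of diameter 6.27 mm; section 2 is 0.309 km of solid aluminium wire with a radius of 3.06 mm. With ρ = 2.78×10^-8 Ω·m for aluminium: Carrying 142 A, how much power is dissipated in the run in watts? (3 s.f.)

Section 1: A_strand = π(3.1350e-03)² = 3.088e-05 m²; R₁ = ρL/(N·A_s) = (2.78×10^-8)(132)/(7×3.088e-05) = 0.01698 Ω
Section 2: A = πr² = π(3.0600e-03 m)² = 2.942e-05 m²
R₂ = (2.78×10^-8)(309)/(2.942e-05) = 0.292 Ω
R = R₁ + R₂ = 0.309 Ω
P = I²R = (142)² × 0.309 = 6230 W

6230 W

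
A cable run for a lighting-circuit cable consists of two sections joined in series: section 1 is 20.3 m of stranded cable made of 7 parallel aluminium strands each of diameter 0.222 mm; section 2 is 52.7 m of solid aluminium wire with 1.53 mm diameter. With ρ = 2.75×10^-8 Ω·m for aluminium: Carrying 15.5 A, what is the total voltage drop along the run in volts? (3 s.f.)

44.2 V

Section 1: A_strand = π(1.1100e-04)² = 3.871e-08 m²; R₁ = ρL/(N·A_s) = (2.75×10^-8)(20.3)/(7×3.871e-08) = 2.06 Ω
Section 2: A = π(d/2)² = π(7.6500e-04 m)² = 1.839e-06 m²
R₂ = (2.75×10^-8)(52.7)/(1.839e-06) = 0.7883 Ω
R = R₁ + R₂ = 2.849 Ω
V = IR = 15.5 × 2.849 = 44.2 V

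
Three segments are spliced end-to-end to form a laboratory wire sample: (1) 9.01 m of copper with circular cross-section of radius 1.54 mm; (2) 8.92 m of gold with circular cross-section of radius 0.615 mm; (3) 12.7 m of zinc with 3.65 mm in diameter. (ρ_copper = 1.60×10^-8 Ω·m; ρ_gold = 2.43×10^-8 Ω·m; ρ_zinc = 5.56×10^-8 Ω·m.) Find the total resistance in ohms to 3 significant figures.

0.269 Ω

Seg 1: A = πr² = π(1.5400e-03 m)² = 7.451e-06 m²
R_1 = (1.60×10^-8)(9.01)/(7.451e-06) = 0.01935 Ω
Seg 2: A = πr² = π(6.1500e-04 m)² = 1.188e-06 m²
R_2 = (2.43×10^-8)(8.92)/(1.188e-06) = 0.1824 Ω
Seg 3: A = π(d/2)² = π(1.8250e-03 m)² = 1.046e-05 m²
R_3 = (5.56×10^-8)(12.7)/(1.046e-05) = 0.06748 Ω
R_total = R_1 + R_2 + R_3 = 0.269 Ω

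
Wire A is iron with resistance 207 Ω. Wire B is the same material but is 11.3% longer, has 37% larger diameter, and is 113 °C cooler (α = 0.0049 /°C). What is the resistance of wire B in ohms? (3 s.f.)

R ∝ ρL/d² with ρ ∝ (1+αΔT), so R_B/R_A = (1 + 11.3/100) × (1 + 37/100)⁻² × (1 − 0.0049×113)
= 1.113 × 0.5328 × 0.4463 = 0.2647
R_B = 0.2647 × 207 = 54.8 Ω

54.8 Ω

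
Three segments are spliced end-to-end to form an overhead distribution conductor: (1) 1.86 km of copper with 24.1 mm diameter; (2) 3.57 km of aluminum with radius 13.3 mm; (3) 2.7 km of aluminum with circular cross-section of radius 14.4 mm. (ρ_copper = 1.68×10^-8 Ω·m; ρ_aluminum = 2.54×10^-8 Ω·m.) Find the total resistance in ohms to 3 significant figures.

0.337 Ω

Seg 1: A = π(d/2)² = π(1.2050e-02 m)² = 4.562e-04 m²
R_1 = (1.68×10^-8)(1860)/(4.562e-04) = 0.0685 Ω
Seg 2: A = πr² = π(1.3300e-02 m)² = 5.557e-04 m²
R_2 = (2.54×10^-8)(3570)/(5.557e-04) = 0.1632 Ω
Seg 3: A = πr² = π(1.4400e-02 m)² = 6.514e-04 m²
R_3 = (2.54×10^-8)(2700)/(6.514e-04) = 0.1053 Ω
R_total = R_1 + R_2 + R_3 = 0.337 Ω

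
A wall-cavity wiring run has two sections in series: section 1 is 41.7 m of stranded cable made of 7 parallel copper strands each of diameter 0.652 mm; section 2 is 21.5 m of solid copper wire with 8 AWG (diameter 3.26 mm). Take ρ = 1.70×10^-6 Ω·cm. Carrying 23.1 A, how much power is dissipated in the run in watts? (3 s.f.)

ρ = 1.70×10^-6 Ω·cm = 1.70×10^-8 Ω·m
Section 1: A_strand = π(3.2600e-04)² = 3.339e-07 m²; R₁ = ρL/(N·A_s) = (1.70×10^-8)(41.7)/(7×3.339e-07) = 0.3033 Ω
Section 2: A = π(3.26/2 mm)² = π(1.6300e-03 m)² = 8.347e-06 m²
R₂ = (1.70×10^-8)(21.5)/(8.347e-06) = 0.04379 Ω
R = R₁ + R₂ = 0.3471 Ω
P = I²R = (23.1)² × 0.3471 = 185 W

185 W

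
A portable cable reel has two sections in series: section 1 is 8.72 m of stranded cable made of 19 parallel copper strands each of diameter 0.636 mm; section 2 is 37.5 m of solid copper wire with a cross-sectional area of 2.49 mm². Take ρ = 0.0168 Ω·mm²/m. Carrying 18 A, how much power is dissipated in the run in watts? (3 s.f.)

ρ = 0.0168 Ω·mm²/m = 1.68×10^-8 Ω·m
Section 1: A_strand = π(3.1800e-04)² = 3.177e-07 m²; R₁ = ρL/(N·A_s) = (1.68×10^-8)(8.72)/(19×3.177e-07) = 0.02427 Ω
Section 2: A = 2.49 mm² = 2.490e-06 m²
R₂ = (1.68×10^-8)(37.5)/(2.490e-06) = 0.253 Ω
R = R₁ + R₂ = 0.2773 Ω
P = I²R = (18)² × 0.2773 = 89.8 W

89.8 W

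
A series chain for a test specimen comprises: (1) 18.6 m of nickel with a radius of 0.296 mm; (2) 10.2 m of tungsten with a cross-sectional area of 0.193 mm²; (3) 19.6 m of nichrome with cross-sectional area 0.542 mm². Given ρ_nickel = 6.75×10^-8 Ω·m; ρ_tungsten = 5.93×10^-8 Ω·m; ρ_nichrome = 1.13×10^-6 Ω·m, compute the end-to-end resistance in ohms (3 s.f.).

Seg 1: A = πr² = π(2.9600e-04 m)² = 2.753e-07 m²
R_1 = (6.75×10^-8)(18.6)/(2.753e-07) = 4.561 Ω
Seg 2: A = 0.193 mm² = 1.930e-07 m²
R_2 = (5.93×10^-8)(10.2)/(1.930e-07) = 3.134 Ω
Seg 3: A = 0.542 mm² = 5.420e-07 m²
R_3 = (1.13×10^-6)(19.6)/(5.420e-07) = 40.86 Ω
R_total = R_1 + R_2 + R_3 = 48.6 Ω

48.6 Ω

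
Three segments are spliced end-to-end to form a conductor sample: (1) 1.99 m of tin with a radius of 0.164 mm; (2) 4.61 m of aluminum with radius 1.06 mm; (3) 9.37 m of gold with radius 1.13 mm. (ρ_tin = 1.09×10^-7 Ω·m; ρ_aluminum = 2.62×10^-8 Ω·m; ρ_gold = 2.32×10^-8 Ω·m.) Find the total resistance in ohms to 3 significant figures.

2.66 Ω

Seg 1: A = πr² = π(1.6400e-04 m)² = 8.450e-08 m²
R_1 = (1.09×10^-7)(1.99)/(8.450e-08) = 2.567 Ω
Seg 2: A = πr² = π(1.0600e-03 m)² = 3.530e-06 m²
R_2 = (2.62×10^-8)(4.61)/(3.530e-06) = 0.03422 Ω
Seg 3: A = πr² = π(1.1300e-03 m)² = 4.011e-06 m²
R_3 = (2.32×10^-8)(9.37)/(4.011e-06) = 0.05419 Ω
R_total = R_1 + R_2 + R_3 = 2.66 Ω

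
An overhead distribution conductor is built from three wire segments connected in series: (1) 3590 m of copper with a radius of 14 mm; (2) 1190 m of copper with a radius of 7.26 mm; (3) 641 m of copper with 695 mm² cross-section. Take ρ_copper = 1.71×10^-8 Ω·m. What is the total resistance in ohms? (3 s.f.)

Seg 1: A = πr² = π(1.4000e-02 m)² = 6.158e-04 m²
R_1 = (1.71×10^-8)(3590)/(6.158e-04) = 0.0997 Ω
Seg 2: A = πr² = π(7.2600e-03 m)² = 1.656e-04 m²
R_2 = (1.71×10^-8)(1190)/(1.656e-04) = 0.1229 Ω
Seg 3: A = 695 mm² = 6.950e-04 m²
R_3 = (1.71×10^-8)(641)/(6.950e-04) = 0.01577 Ω
R_total = R_1 + R_2 + R_3 = 0.238 Ω

0.238 Ω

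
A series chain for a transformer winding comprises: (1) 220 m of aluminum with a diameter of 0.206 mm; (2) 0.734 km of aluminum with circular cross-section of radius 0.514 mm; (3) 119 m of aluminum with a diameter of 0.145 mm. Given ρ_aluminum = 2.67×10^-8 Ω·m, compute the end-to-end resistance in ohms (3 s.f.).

392 Ω

Seg 1: A = π(d/2)² = π(1.0300e-04 m)² = 3.333e-08 m²
R_1 = (2.67×10^-8)(220)/(3.333e-08) = 176.2 Ω
Seg 2: A = πr² = π(5.1400e-04 m)² = 8.300e-07 m²
R_2 = (2.67×10^-8)(734)/(8.300e-07) = 23.61 Ω
Seg 3: A = π(d/2)² = π(7.2500e-05 m)² = 1.651e-08 m²
R_3 = (2.67×10^-8)(119)/(1.651e-08) = 192.4 Ω
R_total = R_1 + R_2 + R_3 = 392 Ω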